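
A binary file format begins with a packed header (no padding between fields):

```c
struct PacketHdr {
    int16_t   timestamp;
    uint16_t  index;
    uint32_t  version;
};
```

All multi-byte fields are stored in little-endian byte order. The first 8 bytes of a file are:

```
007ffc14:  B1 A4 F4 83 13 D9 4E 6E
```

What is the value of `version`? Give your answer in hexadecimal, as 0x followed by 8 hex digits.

`version` follows `timestamp` (2 B), `index` (2 B), so it starts at offset 2 + 2 = 4 and occupies 4 bytes.
Bytes at offsets 4..7: 13 D9 4E 6E.
Little-endian: lowest address holds the least-significant byte.
Reassemble most-significant byte first: 6E 4E D9 13 → 0x6E4ED913.

0x6E4ED913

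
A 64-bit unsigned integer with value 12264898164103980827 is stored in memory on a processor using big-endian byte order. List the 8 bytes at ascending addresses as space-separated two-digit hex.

AA 35 AB E5 E5 C2 27 1B

12264898164103980827 in hexadecimal, padded to 64 bits, is 0xAA35ABE5E5C2271B.
Split into bytes (most-significant first): AA 35 AB E5 E5 C2 27 1B.
In big-endian order the high byte comes first in memory.
So the memory order matches the most-significant-first order: AA 35 AB E5 E5 C2 27 1B.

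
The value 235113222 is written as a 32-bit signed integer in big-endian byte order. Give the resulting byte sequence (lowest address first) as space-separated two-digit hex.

235113222 in hexadecimal, padded to 32 bits, is 0x0E038B06.
Split into bytes (most-significant first): 0E 03 8B 06.
Big-endian: lowest address holds the most-significant byte.
So the memory order matches the most-significant-first order: 0E 03 8B 06.

0E 03 8B 06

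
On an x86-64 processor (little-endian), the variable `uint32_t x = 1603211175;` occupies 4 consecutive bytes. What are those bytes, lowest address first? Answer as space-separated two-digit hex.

1603211175 in hexadecimal, padded to 32 bits, is 0x5F8F0FA7.
Split into bytes (most-significant first): 5F 8F 0F A7.
In little-endian order the low byte comes first in memory.
So at ascending addresses the bytes are A7 0F 8F 5F.

A7 0F 8F 5F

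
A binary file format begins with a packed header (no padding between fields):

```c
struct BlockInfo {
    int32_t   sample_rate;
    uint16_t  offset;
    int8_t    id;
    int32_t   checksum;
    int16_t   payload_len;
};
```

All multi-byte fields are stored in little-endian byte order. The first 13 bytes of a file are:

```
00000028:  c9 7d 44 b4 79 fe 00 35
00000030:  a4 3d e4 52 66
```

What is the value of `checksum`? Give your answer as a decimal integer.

`checksum` follows `sample_rate` (4 B), `offset` (2 B), `id` (1 B), so it starts at offset 4 + 2 + 1 = 7 and occupies 4 bytes.
Bytes at offsets 7..10: 35 A4 3D E4.
Little-endian stores the least-significant byte at the lowest address.
Reassemble most-significant byte first: E4 3D A4 35 → 0xE43DA435.
Top bit is set, so as a signed 32-bit value this is 0xE43DA435 − 2^32 = -465722315.

-465722315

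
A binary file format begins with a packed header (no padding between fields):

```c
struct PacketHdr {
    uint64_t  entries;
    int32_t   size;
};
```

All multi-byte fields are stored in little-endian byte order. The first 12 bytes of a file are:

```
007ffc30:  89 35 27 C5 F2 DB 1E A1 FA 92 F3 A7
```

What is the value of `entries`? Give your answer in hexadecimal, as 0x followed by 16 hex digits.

`entries` is the first field, at byte offset 0, occupying 8 bytes.
Bytes at offsets 0..7: 89 35 27 C5 F2 DB 1E A1.
In little-endian order the low byte comes first in memory.
Reassemble most-significant byte first: A1 1E DB F2 C5 27 35 89 → 0xA11EDBF2C5273589.

0xA11EDBF2C5273589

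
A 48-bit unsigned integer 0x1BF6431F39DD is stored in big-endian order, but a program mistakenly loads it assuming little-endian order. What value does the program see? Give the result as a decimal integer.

Stored big-endian, the bytes at ascending addresses are 1B F6 43 1F 39 DD.
Read back as little-endian, the first byte is least significant, giving 0xDD391F43F61B.
0xDD391F43F61B = 243237407421979.

243237407421979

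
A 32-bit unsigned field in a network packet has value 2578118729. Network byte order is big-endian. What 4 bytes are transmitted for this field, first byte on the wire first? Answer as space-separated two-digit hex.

99 AA F8 49

2578118729 in hexadecimal, padded to 32 bits, is 0x99AAF849.
Split into bytes (most-significant first): 99 AA F8 49.
In big-endian order the high byte comes first in memory.
So the memory order matches the most-significant-first order: 99 AA F8 49.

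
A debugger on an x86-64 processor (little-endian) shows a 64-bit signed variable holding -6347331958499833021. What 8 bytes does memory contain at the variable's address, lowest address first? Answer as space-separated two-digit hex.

Two's complement of -6347331958499833021 in 64 bits: 6347331958499833021 = 0x581640C961DDF4BD; invert → 0xA7E9BF369E220B42; add 1 → 0xA7E9BF369E220B43.
Split into bytes (most-significant first): A7 E9 BF 36 9E 22 0B 43.
Little-endian stores the least-significant byte at the lowest address.
So at ascending addresses the bytes are 43 0B 22 9E 36 BF E9 A7.

43 0B 22 9E 36 BF E9 A7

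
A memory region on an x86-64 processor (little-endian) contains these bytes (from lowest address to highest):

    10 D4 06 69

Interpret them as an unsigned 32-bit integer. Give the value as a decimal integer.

Little-endian stores the least-significant byte at the lowest address.
Reassemble most-significant byte first: 69 06 D4 10 → 0x6906D410.
0x6906D410 = 1762055184.

1762055184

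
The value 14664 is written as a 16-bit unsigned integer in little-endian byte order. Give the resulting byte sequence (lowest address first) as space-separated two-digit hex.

14664 in hexadecimal, padded to 16 bits, is 0x3948.
Split into bytes (most-significant first): 39 48.
Little-endian stores the least-significant byte at the lowest address.
So at ascending addresses the bytes are 48 39.

48 39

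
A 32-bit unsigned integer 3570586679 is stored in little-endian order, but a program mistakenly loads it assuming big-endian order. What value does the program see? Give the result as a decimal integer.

936694484

3570586679 in 32-bit hexadecimal is 0xD4D2D437.
Stored little-endian, the bytes at ascending addresses are 37 D4 D2 D4.
Read back as big-endian, the last byte is least significant, giving 0x37D4D2D4.
0x37D4D2D4 = 936694484.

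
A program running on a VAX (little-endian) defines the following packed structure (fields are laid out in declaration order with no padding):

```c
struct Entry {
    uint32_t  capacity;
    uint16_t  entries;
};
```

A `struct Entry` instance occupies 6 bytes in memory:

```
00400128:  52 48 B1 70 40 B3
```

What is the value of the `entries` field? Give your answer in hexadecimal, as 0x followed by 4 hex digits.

0xB340

`entries` follows `capacity` (4 bytes), so it starts at byte offset 4 and occupies 2 bytes.
Bytes at offsets 4..5: 40 B3.
Little-endian: lowest address holds the least-significant byte.
Reassemble most-significant byte first: B3 40 → 0xB340.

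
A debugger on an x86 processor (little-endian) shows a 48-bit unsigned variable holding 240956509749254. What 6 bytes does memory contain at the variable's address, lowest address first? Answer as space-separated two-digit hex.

240956509749254 in hexadecimal, padded to 48 bits, is 0xDB260F2B8006.
Split into bytes (most-significant first): DB 26 0F 2B 80 06.
Little-endian stores the least-significant byte at the lowest address.
So at ascending addresses the bytes are 06 80 2B 0F 26 DB.

06 80 2B 0F 26 DB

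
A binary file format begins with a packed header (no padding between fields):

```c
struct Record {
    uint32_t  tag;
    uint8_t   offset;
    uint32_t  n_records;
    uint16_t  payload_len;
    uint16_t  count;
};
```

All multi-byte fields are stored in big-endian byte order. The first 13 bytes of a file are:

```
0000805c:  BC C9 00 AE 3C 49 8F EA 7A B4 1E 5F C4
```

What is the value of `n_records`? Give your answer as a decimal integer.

`n_records` follows `tag` (4 B), `offset` (1 B), so it starts at offset 4 + 1 = 5 and occupies 4 bytes.
Bytes at offsets 5..8: 49 8F EA 7A.
In big-endian order the high byte comes first in memory.
The bytes are already most-significant first: 0x498FEA7A.
0x498FEA7A = 1234168442.

1234168442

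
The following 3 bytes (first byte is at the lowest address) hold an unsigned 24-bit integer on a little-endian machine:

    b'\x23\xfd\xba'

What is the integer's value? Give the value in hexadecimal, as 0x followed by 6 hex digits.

In little-endian order the low byte comes first in memory.
Reassemble most-significant byte first: BA FD 23 → 0xBAFD23.

0xBAFD23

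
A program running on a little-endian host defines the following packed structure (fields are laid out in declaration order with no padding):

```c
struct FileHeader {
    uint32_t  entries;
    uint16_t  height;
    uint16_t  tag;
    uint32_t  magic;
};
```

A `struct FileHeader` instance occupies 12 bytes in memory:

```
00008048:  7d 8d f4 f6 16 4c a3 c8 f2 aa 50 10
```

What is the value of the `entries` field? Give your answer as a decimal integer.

4143222141

`entries` is the first field, at byte offset 0, occupying 4 bytes.
Bytes at offsets 0..3: 7D 8D F4 F6.
In little-endian order the low byte comes first in memory.
Reassemble most-significant byte first: F6 F4 8D 7D → 0xF6F48D7D.
0xF6F48D7D = 4143222141.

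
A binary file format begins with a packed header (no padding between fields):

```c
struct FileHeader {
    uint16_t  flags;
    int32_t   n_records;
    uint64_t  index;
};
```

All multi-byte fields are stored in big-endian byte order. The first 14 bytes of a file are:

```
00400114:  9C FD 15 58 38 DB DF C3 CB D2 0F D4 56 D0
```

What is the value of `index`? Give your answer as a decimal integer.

`index` follows `flags` (2 B), `n_records` (4 B), so it starts at offset 2 + 4 = 6 and occupies 8 bytes.
Bytes at offsets 6..13: DF C3 CB D2 0F D4 56 D0.
In big-endian order the high byte comes first in memory.
The bytes are already most-significant first: 0xDFC3CBD20FD456D0.
0xDFC3CBD20FD456D0 = 16123955193985652432.

16123955193985652432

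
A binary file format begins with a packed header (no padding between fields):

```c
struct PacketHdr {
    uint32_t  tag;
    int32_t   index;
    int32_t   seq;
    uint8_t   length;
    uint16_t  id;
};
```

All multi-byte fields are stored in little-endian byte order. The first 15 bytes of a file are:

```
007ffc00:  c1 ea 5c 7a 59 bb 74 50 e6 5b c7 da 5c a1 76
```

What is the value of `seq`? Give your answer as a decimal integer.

`seq` follows `tag` (4 B), `index` (4 B), so it starts at offset 4 + 4 = 8 and occupies 4 bytes.
Bytes at offsets 8..11: E6 5B C7 DA.
Little-endian stores the least-significant byte at the lowest address.
Reassemble most-significant byte first: DA C7 5B E6 → 0xDAC75BE6.
Top bit is set, so as a signed 32-bit value this is 0xDAC75BE6 − 2^32 = -624469018.

-624469018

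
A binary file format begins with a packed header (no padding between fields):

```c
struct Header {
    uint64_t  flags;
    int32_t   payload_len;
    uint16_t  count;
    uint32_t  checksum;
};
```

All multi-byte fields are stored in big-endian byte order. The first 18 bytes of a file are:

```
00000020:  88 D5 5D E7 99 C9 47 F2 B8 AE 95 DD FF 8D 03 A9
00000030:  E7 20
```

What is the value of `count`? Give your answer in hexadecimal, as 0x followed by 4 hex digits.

`count` follows `flags` (8 B), `payload_len` (4 B), so it starts at offset 8 + 4 = 12 and occupies 2 bytes.
Bytes at offsets 12..13: FF 8D.
Big-endian stores the most-significant byte at the lowest address.
The bytes are already most-significant first: 0xFF8D.

0xFF8D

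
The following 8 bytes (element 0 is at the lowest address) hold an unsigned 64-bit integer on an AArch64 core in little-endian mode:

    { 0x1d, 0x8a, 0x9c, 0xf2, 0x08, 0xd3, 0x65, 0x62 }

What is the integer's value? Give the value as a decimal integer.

7090305223748258333

Little-endian stores the least-significant byte at the lowest address.
Reassemble most-significant byte first: 62 65 D3 08 F2 9C 8A 1D → 0x6265D308F29C8A1D.
0x6265D308F29C8A1D = 7090305223748258333.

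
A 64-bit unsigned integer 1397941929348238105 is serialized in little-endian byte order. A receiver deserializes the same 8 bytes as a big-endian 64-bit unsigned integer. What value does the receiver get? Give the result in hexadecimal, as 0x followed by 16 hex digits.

0x190B6D33C77C6613

1397941929348238105 in 64-bit hexadecimal is 0x13667CC7336D0B19.
Stored little-endian, the bytes at ascending addresses are 19 0B 6D 33 C7 7C 66 13.
Read back as big-endian, the last byte is least significant, giving 0x190B6D33C77C6613.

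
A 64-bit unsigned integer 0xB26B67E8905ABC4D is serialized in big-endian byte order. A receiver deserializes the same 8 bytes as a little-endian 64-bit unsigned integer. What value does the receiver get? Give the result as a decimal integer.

Stored big-endian, the bytes at ascending addresses are B2 6B 67 E8 90 5A BC 4D.
Read back as little-endian, the first byte is least significant, giving 0x4DBC5A90E8676BB2.
0x4DBC5A90E8676BB2 = 5601451614962936754.

5601451614962936754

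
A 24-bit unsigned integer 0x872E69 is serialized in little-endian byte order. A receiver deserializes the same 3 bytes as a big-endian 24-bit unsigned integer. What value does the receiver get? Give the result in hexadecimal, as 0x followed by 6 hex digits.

0x692E87

Stored little-endian, the bytes at ascending addresses are 69 2E 87.
Read back as big-endian, the last byte is least significant, giving 0x692E87.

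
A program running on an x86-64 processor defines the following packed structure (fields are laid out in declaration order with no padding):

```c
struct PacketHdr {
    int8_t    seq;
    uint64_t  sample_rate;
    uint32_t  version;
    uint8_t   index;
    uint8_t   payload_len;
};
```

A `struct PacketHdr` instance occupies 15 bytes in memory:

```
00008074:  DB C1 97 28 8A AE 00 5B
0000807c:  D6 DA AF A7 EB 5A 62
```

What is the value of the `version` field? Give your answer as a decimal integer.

`version` follows `seq` (1 B), `sample_rate` (8 B), so it starts at offset 1 + 8 = 9 and occupies 4 bytes.
Bytes at offsets 9..12: DA AF A7 EB.
Little-endian: lowest address holds the least-significant byte.
Reassemble most-significant byte first: EB A7 AF DA → 0xEBA7AFDA.
0xEBA7AFDA = 3953635290.

3953635290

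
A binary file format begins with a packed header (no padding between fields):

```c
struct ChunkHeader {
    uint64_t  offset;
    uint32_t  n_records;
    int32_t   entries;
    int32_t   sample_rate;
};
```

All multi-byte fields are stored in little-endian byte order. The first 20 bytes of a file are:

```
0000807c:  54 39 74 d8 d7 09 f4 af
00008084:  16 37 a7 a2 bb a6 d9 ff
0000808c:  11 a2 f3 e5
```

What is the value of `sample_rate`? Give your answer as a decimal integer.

`sample_rate` follows `offset` (8 B), `n_records` (4 B), `entries` (4 B), so it starts at offset 8 + 4 + 4 = 16 and occupies 4 bytes.
Bytes at offsets 16..19: 11 A2 F3 E5.
Little-endian: lowest address holds the least-significant byte.
Reassemble most-significant byte first: E5 F3 A2 11 → 0xE5F3A211.
Top bit is set, so as a signed 32-bit value this is 0xE5F3A211 − 2^32 = -437018095.

-437018095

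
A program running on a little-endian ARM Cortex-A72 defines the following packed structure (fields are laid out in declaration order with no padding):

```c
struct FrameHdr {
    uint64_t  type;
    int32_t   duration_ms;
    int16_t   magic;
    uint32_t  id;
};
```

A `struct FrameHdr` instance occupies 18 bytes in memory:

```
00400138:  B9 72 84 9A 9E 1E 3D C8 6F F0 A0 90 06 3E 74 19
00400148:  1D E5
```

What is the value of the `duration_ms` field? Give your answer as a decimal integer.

`duration_ms` follows `type` (8 bytes), so it starts at byte offset 8 and occupies 4 bytes.
Bytes at offsets 8..11: 6F F0 A0 90.
In little-endian order the low byte comes first in memory.
Reassemble most-significant byte first: 90 A0 F0 6F → 0x90A0F06F.
Top bit is set, so as a signed 32-bit value this is 0x90A0F06F − 2^32 = -1868500881.

-1868500881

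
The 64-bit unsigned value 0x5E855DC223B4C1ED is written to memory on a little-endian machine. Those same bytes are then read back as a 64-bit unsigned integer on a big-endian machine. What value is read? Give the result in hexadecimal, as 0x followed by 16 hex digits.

0xEDC1B423C25D855E

Stored little-endian, the bytes at ascending addresses are ED C1 B4 23 C2 5D 85 5E.
Read back as big-endian, the last byte is least significant, giving 0xEDC1B423C25D855E.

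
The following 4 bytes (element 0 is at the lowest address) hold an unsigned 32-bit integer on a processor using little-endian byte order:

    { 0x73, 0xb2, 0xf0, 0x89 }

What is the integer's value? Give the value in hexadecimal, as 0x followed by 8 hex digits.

0x89F0B273

In little-endian order the low byte comes first in memory.
Reassemble most-significant byte first: 89 F0 B2 73 → 0x89F0B273.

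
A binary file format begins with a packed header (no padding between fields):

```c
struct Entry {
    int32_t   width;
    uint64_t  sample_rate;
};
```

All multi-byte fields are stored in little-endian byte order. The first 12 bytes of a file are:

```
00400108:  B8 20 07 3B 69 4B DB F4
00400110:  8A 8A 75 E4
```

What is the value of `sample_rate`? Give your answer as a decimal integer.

16462216342340848489

`sample_rate` follows `width` (4 bytes), so it starts at byte offset 4 and occupies 8 bytes.
Bytes at offsets 4..11: 69 4B DB F4 8A 8A 75 E4.
Little-endian: lowest address holds the least-significant byte.
Reassemble most-significant byte first: E4 75 8A 8A F4 DB 4B 69 → 0xE4758A8AF4DB4B69.
0xE4758A8AF4DB4B69 = 16462216342340848489.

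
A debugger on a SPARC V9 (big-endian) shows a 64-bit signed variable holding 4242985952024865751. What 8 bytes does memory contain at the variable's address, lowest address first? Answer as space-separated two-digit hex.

3A E2 1D 3E 39 6A 2B D7

4242985952024865751 in hexadecimal, padded to 64 bits, is 0x3AE21D3E396A2BD7.
Split into bytes (most-significant first): 3A E2 1D 3E 39 6A 2B D7.
Big-endian: lowest address holds the most-significant byte.
So the memory order matches the most-significant-first order: 3A E2 1D 3E 39 6A 2B D7.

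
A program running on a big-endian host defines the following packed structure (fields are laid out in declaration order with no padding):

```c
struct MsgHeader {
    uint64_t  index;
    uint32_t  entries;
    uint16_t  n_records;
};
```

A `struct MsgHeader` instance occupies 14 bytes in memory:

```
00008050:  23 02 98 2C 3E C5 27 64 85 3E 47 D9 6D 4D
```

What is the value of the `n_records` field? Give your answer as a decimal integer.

27981

`n_records` follows `index` (8 B), `entries` (4 B), so it starts at offset 8 + 4 = 12 and occupies 2 bytes.
Bytes at offsets 12..13: 6D 4D.
Big-endian: lowest address holds the most-significant byte.
The bytes are already most-significant first: 0x6D4D.
0x6D4D = 27981.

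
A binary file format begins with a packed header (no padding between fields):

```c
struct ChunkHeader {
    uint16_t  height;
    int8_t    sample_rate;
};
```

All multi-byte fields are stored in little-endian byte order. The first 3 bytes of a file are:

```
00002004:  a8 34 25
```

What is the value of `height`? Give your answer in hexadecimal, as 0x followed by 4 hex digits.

0x34A8

`height` is the first field, at byte offset 0, occupying 2 bytes.
Bytes at offsets 0..1: A8 34.
Little-endian stores the least-significant byte at the lowest address.
Reassemble most-significant byte first: 34 A8 → 0x34A8.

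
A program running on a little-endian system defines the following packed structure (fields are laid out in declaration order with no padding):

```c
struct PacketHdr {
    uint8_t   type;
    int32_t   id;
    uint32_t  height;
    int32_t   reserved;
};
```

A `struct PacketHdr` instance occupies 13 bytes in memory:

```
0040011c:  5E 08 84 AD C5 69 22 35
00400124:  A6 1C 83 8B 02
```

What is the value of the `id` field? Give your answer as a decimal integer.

`id` follows `type` (1 byte), so it starts at byte offset 1 and occupies 4 bytes.
Bytes at offsets 1..4: 08 84 AD C5.
In little-endian order the low byte comes first in memory.
Reassemble most-significant byte first: C5 AD 84 08 → 0xC5AD8408.
Top bit is set, so as a signed 32-bit value this is 0xC5AD8408 − 2^32 = -978484216.

-978484216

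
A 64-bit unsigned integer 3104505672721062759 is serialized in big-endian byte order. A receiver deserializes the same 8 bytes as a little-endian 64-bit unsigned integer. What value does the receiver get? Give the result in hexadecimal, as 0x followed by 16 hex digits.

0x675BB901766B152B

3104505672721062759 in 64-bit hexadecimal is 0x2B156B7601B95B67.
Stored big-endian, the bytes at ascending addresses are 2B 15 6B 76 01 B9 5B 67.
Read back as little-endian, the first byte is least significant, giving 0x675BB901766B152B.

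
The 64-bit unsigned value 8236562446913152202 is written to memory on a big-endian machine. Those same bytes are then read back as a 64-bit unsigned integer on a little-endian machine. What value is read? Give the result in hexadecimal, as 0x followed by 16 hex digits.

0xCAA49402E8254E72

8236562446913152202 in 64-bit hexadecimal is 0x724E25E80294A4CA.
Stored big-endian, the bytes at ascending addresses are 72 4E 25 E8 02 94 A4 CA.
Read back as little-endian, the first byte is least significant, giving 0xCAA49402E8254E72.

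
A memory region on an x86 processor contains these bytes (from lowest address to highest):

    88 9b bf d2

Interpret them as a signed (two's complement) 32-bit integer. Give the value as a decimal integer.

In little-endian order the low byte comes first in memory.
Reassemble most-significant byte first: D2 BF 9B 88 → 0xD2BF9B88.
Top bit is set, so as a signed 32-bit value this is 0xD2BF9B88 − 2^32 = -759194744.

-759194744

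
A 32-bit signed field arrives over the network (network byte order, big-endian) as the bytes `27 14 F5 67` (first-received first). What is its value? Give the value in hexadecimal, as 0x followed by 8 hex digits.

In big-endian order the high byte comes first in memory.
The bytes are already most-significant first: 0x2714F567.

0x2714F567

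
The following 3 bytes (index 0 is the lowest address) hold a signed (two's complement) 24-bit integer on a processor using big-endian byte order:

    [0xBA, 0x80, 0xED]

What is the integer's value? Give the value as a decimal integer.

In big-endian order the high byte comes first in memory.
The bytes are already most-significant first: 0xBA80ED.
Top bit is set, so as a signed 24-bit value this is 0xBA80ED − 2^24 = -4554515.

-4554515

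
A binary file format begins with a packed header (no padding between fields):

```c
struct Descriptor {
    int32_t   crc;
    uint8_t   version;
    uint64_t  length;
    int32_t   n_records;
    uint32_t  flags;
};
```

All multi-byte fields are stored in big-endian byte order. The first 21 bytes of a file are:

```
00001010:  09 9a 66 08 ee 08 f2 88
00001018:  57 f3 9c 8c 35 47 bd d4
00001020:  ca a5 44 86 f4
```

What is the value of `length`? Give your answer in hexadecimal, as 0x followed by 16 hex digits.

`length` follows `crc` (4 B), `version` (1 B), so it starts at offset 4 + 1 = 5 and occupies 8 bytes.
Bytes at offsets 5..12: 08 F2 88 57 F3 9C 8C 35.
In big-endian order the high byte comes first in memory.
The bytes are already most-significant first: 0x08F28857F39C8C35.

0x08F28857F39C8C35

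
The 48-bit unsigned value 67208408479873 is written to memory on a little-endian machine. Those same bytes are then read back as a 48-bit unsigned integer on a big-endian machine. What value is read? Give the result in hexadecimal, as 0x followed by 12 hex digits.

67208408479873 in 48-bit hexadecimal is 0x3D202D503881.
Stored little-endian, the bytes at ascending addresses are 81 38 50 2D 20 3D.
Read back as big-endian, the last byte is least significant, giving 0x8138502D203D.

0x8138502D203D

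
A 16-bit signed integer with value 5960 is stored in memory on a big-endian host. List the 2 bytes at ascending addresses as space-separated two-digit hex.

17 48

5960 in hexadecimal, padded to 16 bits, is 0x1748.
Split into bytes (most-significant first): 17 48.
Big-endian: lowest address holds the most-significant byte.
So the memory order matches the most-significant-first order: 17 48.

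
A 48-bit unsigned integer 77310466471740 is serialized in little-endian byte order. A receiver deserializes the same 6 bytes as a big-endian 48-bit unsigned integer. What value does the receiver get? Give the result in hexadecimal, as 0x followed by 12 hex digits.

77310466471740 in 48-bit hexadecimal is 0x46503EE4373C.
Stored little-endian, the bytes at ascending addresses are 3C 37 E4 3E 50 46.
Read back as big-endian, the last byte is least significant, giving 0x3C37E43E5046.

0x3C37E43E5046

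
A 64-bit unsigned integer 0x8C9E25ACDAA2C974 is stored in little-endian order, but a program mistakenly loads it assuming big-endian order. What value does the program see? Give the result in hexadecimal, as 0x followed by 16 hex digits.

Stored little-endian, the bytes at ascending addresses are 74 C9 A2 DA AC 25 9E 8C.
Read back as big-endian, the last byte is least significant, giving 0x74C9A2DAAC259E8C.

0x74C9A2DAAC259E8C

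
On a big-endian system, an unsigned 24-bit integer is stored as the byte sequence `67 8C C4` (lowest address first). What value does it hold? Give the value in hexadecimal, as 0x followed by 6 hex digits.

Big-endian: lowest address holds the most-significant byte.
The bytes are already most-significant first: 0x678CC4.

0x678CC4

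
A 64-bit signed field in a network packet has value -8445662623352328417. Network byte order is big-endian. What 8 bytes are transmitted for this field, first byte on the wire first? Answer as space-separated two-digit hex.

8A CA FA 97 52 4A 6F 1F

Two's complement of -8445662623352328417 in 64 bits: 8445662623352328417 = 0x75350568ADB590E1; invert → 0x8ACAFA97524A6F1E; add 1 → 0x8ACAFA97524A6F1F.
Split into bytes (most-significant first): 8A CA FA 97 52 4A 6F 1F.
Big-endian stores the most-significant byte at the lowest address.
So the memory order matches the most-significant-first order: 8A CA FA 97 52 4A 6F 1F.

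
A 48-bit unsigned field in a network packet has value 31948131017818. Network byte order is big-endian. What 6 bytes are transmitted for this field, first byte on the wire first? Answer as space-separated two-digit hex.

31948131017818 in hexadecimal, padded to 48 bits, is 0x1D0E8100245A.
Split into bytes (most-significant first): 1D 0E 81 00 24 5A.
Big-endian stores the most-significant byte at the lowest address.
So the memory order matches the most-significant-first order: 1D 0E 81 00 24 5A.

1D 0E 81 00 24 5A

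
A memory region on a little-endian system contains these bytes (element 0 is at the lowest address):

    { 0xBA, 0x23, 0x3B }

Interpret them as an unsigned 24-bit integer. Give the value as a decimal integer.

Little-endian: lowest address holds the least-significant byte.
Reassemble most-significant byte first: 3B 23 BA → 0x3B23BA.
0x3B23BA = 3875770.

3875770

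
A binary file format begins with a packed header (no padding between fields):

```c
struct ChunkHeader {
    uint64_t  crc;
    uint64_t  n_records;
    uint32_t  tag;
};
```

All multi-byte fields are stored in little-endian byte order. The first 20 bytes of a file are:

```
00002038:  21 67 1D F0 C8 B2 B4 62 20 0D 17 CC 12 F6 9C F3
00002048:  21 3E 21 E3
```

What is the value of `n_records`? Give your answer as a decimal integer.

17554176008177257760

`n_records` follows `crc` (8 bytes), so it starts at byte offset 8 and occupies 8 bytes.
Bytes at offsets 8..15: 20 0D 17 CC 12 F6 9C F3.
Little-endian stores the least-significant byte at the lowest address.
Reassemble most-significant byte first: F3 9C F6 12 CC 17 0D 20 → 0xF39CF612CC170D20.
0xF39CF612CC170D20 = 17554176008177257760.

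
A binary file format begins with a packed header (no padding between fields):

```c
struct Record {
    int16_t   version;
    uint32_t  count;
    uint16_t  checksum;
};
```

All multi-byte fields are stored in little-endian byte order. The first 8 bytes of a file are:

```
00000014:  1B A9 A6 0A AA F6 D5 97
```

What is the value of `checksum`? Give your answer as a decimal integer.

38869

`checksum` follows `version` (2 B), `count` (4 B), so it starts at offset 2 + 4 = 6 and occupies 2 bytes.
Bytes at offsets 6..7: D5 97.
In little-endian order the low byte comes first in memory.
Reassemble most-significant byte first: 97 D5 → 0x97D5.
0x97D5 = 38869.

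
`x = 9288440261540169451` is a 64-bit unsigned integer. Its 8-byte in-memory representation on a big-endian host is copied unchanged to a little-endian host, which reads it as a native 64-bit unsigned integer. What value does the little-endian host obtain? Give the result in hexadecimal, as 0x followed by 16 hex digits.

9288440261540169451 in 64-bit hexadecimal is 0x80E72B34A289C6EB.
Stored big-endian, the bytes at ascending addresses are 80 E7 2B 34 A2 89 C6 EB.
Read back as little-endian, the first byte is least significant, giving 0xEBC689A2342BE780.

0xEBC689A2342BE780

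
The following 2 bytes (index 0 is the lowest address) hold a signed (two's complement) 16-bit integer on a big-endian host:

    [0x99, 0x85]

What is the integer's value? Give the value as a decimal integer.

-26235

In big-endian order the high byte comes first in memory.
The bytes are already most-significant first: 0x9985.
Top bit is set, so as a signed 16-bit value this is 0x9985 − 2^16 = -26235.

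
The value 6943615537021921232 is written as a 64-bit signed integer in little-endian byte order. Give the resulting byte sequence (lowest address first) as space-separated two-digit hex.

6943615537021921232 in hexadecimal, padded to 64 bits, is 0x605CAD8AC51327D0.
Split into bytes (most-significant first): 60 5C AD 8A C5 13 27 D0.
Little-endian stores the least-significant byte at the lowest address.
So at ascending addresses the bytes are D0 27 13 C5 8A AD 5C 60.

D0 27 13 C5 8A AD 5C 60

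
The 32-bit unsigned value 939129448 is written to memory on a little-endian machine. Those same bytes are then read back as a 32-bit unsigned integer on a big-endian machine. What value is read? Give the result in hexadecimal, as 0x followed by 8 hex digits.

939129448 in 32-bit hexadecimal is 0x37F9FA68.
Stored little-endian, the bytes at ascending addresses are 68 FA F9 37.
Read back as big-endian, the last byte is least significant, giving 0x68FAF937.

0x68FAF937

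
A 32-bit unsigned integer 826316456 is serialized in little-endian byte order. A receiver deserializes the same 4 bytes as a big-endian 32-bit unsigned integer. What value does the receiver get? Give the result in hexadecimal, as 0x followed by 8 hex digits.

826316456 in 32-bit hexadecimal is 0x314096A8.
Stored little-endian, the bytes at ascending addresses are A8 96 40 31.
Read back as big-endian, the last byte is least significant, giving 0xA8964031.

0xA8964031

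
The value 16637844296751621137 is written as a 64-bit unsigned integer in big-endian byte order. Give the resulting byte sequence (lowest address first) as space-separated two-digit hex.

16637844296751621137 in hexadecimal, padded to 64 bits, is 0xE6E57F3CA023A411.
Split into bytes (most-significant first): E6 E5 7F 3C A0 23 A4 11.
Big-endian stores the most-significant byte at the lowest address.
So the memory order matches the most-significant-first order: E6 E5 7F 3C A0 23 A4 11.

E6 E5 7F 3C A0 23 A4 11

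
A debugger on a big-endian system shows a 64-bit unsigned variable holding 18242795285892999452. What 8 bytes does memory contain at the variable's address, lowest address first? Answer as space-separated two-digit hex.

FD 2B 6D A8 75 D2 A9 1C

18242795285892999452 in hexadecimal, padded to 64 bits, is 0xFD2B6DA875D2A91C.
Split into bytes (most-significant first): FD 2B 6D A8 75 D2 A9 1C.
Big-endian: lowest address holds the most-significant byte.
So the memory order matches the most-significant-first order: FD 2B 6D A8 75 D2 A9 1C.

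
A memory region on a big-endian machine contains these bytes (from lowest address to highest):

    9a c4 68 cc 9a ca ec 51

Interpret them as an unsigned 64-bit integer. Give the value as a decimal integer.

11152153805255797841

Big-endian: lowest address holds the most-significant byte.
The bytes are already most-significant first: 0x9AC468CC9ACAEC51.
0x9AC468CC9ACAEC51 = 11152153805255797841.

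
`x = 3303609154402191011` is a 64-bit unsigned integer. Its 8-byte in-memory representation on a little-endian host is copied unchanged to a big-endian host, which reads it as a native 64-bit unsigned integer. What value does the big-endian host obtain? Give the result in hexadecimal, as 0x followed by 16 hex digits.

3303609154402191011 in 64-bit hexadecimal is 0x2DD8C705CCDF06A3.
Stored little-endian, the bytes at ascending addresses are A3 06 DF CC 05 C7 D8 2D.
Read back as big-endian, the last byte is least significant, giving 0xA306DFCC05C7D82D.

0xA306DFCC05C7D82D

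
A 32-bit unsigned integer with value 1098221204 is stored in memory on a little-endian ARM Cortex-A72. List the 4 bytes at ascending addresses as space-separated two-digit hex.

1098221204 in hexadecimal, padded to 32 bits, is 0x41758694.
Split into bytes (most-significant first): 41 75 86 94.
In little-endian order the low byte comes first in memory.
So at ascending addresses the bytes are 94 86 75 41.

94 86 75 41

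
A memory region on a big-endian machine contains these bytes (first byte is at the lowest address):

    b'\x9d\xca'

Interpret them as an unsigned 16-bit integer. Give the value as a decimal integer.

Big-endian: lowest address holds the most-significant byte.
The bytes are already most-significant first: 0x9DCA.
0x9DCA = 40394.

40394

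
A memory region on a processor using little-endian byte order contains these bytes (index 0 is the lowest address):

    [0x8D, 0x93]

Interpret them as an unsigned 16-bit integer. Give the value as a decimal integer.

37773

Little-endian: lowest address holds the least-significant byte.
Reassemble most-significant byte first: 93 8D → 0x938D.
0x938D = 37773.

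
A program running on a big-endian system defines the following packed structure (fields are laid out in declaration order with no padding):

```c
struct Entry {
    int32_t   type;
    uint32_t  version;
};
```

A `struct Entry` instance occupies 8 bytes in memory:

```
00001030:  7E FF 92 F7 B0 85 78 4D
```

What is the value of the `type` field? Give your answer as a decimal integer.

2130678519

`type` is the first field, at byte offset 0, occupying 4 bytes.
Bytes at offsets 0..3: 7E FF 92 F7.
In big-endian order the high byte comes first in memory.
The bytes are already most-significant first: 0x7EFF92F7.
0x7EFF92F7 = 2130678519.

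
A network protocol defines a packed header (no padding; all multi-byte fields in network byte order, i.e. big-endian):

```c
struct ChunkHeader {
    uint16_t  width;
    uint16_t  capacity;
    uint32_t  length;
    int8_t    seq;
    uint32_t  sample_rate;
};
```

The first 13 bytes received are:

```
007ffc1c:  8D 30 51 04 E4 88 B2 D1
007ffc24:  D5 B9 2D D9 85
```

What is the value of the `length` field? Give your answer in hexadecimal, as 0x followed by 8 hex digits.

`length` follows `width` (2 B), `capacity` (2 B), so it starts at offset 2 + 2 = 4 and occupies 4 bytes.
Bytes at offsets 4..7: E4 88 B2 D1.
Big-endian: lowest address holds the most-significant byte.
The bytes are already most-significant first: 0xE488B2D1.

0xE488B2D1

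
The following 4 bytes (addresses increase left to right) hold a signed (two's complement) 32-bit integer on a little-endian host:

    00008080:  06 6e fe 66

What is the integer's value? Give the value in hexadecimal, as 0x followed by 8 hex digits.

0x66FE6E06

In little-endian order the low byte comes first in memory.
Reassemble most-significant byte first: 66 FE 6E 06 → 0x66FE6E06.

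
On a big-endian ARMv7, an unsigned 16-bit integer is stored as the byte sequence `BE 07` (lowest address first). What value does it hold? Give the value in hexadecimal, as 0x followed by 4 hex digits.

0xBE07

In big-endian order the high byte comes first in memory.
The bytes are already most-significant first: 0xBE07.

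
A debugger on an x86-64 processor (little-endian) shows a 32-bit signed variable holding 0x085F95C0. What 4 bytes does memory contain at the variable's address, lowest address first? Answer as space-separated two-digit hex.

Split into bytes (most-significant first): 08 5F 95 C0.
Little-endian: lowest address holds the least-significant byte.
So at ascending addresses the bytes are C0 95 5F 08.

C0 95 5F 08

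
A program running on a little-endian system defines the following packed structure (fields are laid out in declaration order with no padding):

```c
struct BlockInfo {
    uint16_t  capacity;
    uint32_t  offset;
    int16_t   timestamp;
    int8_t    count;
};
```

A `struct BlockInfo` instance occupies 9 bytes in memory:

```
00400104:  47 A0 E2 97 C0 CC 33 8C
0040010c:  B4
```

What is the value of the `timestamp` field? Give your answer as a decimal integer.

`timestamp` follows `capacity` (2 B), `offset` (4 B), so it starts at offset 2 + 4 = 6 and occupies 2 bytes.
Bytes at offsets 6..7: 33 8C.
In little-endian order the low byte comes first in memory.
Reassemble most-significant byte first: 8C 33 → 0x8C33.
Top bit is set, so as a signed 16-bit value this is 0x8C33 − 2^16 = -29645.

-29645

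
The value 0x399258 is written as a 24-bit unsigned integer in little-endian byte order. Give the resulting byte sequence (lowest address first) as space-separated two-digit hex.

58 92 39

Split into bytes (most-significant first): 39 92 58.
In little-endian order the low byte comes first in memory.
So at ascending addresses the bytes are 58 92 39.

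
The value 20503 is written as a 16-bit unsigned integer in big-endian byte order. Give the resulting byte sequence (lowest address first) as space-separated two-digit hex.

20503 in hexadecimal, padded to 16 bits, is 0x5017.
Split into bytes (most-significant first): 50 17.
Big-endian: lowest address holds the most-significant byte.
So the memory order matches the most-significant-first order: 50 17.

50 17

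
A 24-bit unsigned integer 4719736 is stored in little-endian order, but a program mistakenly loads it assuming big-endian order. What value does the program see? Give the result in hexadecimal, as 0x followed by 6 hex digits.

0x780448

4719736 in 24-bit hexadecimal is 0x480478.
Stored little-endian, the bytes at ascending addresses are 78 04 48.
Read back as big-endian, the last byte is least significant, giving 0x780448.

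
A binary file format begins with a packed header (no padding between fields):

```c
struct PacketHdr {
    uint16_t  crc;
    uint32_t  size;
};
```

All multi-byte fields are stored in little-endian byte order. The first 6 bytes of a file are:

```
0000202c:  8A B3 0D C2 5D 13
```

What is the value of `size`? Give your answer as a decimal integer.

324911629

`size` follows `crc` (2 bytes), so it starts at byte offset 2 and occupies 4 bytes.
Bytes at offsets 2..5: 0D C2 5D 13.
Little-endian: lowest address holds the least-significant byte.
Reassemble most-significant byte first: 13 5D C2 0D → 0x135DC20D.
0x135DC20D = 324911629.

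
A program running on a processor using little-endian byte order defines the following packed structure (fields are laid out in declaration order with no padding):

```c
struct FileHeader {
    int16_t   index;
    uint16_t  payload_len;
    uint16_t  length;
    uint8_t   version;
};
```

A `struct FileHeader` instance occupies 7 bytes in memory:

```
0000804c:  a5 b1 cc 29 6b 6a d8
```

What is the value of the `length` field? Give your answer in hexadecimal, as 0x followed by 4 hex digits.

`length` follows `index` (2 B), `payload_len` (2 B), so it starts at offset 2 + 2 = 4 and occupies 2 bytes.
Bytes at offsets 4..5: 6B 6A.
Little-endian: lowest address holds the least-significant byte.
Reassemble most-significant byte first: 6A 6B → 0x6A6B.

0x6A6B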